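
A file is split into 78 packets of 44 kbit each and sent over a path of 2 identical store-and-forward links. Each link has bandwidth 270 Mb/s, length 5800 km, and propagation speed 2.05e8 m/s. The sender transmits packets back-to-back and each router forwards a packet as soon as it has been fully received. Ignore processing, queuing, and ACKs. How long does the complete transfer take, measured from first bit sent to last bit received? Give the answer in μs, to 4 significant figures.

69460 μs

Per-hop transmission t_tx = L/R = 44000/270000000 = 162.963 μs.
Per-hop propagation t_prop = 5800000/2.05e+08 = 28292.7 μs.
Pipeline fill: first packet needs 2·t_tx to clear all hops; remaining 77 packets each add one t_tx.
Total = (2+78-1)·t_tx + 2·t_prop = 79·162.963 + 2·28292.7 = 69460 μs.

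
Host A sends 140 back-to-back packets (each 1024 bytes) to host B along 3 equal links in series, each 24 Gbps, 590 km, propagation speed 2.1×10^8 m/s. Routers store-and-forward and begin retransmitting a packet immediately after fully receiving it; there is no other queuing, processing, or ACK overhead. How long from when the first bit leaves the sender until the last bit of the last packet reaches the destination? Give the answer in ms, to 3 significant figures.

8.48 ms

Per-hop transmission t_tx = L/R = 8192/24000000000 = 0.000341333 ms.
Per-hop propagation t_prop = 590000/210000000 = 2.80952 ms.
Pipeline fill: first packet needs 3·t_tx to clear all hops; remaining 139 packets each add one t_tx.
Total = (3+140-1)·t_tx + 3·t_prop = 142·0.000341333 + 3·2.80952 = 8.48 ms.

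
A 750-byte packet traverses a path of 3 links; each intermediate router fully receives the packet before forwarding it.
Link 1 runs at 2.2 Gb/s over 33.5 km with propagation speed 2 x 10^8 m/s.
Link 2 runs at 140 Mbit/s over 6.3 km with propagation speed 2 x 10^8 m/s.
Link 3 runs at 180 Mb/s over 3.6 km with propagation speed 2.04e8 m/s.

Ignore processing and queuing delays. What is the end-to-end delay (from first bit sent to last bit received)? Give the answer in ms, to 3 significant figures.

L = 750 × 8 = 6000 bits.
Transmission delays (L/R per hop): 0.00272727, 0.0428571, 0.0333333 ms; sum = 0.0789177 ms.
Propagation delays (d/s per hop): 0.1675, 0.0315, 0.0176471 ms; sum = 0.216647 ms.
End-to-end = 0.296 ms.

0.296 ms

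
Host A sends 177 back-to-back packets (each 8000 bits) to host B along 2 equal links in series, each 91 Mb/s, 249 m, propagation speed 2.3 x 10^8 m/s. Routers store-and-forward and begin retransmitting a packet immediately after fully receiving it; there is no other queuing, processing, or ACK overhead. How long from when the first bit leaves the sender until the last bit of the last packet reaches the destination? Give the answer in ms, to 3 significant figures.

15.7 ms

Per-hop transmission t_tx = L/R = 8000/91000000 = 0.0879121 ms.
Per-hop propagation t_prop = 249/2.3e+08 = 0.00108261 ms.
Pipeline fill: first packet needs 2·t_tx to clear all hops; remaining 176 packets each add one t_tx.
Total = (2+177-1)·t_tx + 2·t_prop = 178·0.0879121 + 2·0.00108261 = 15.7 ms.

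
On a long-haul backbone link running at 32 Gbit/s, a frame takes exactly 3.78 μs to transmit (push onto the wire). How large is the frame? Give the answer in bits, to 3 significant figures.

L = R × t_tx = 32000000000 b/s × 3.78e-06 s = 120960 bits.

121000 bits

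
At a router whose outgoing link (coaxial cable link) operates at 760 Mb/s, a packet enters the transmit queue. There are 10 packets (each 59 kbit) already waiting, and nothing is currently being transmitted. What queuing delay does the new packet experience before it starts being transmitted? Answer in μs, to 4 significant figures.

Each queued packet: L/R = 59000/760000000 = 77.6316 μs.
10 queued → 776.316 μs.
Queuing delay = 776.3 μs.

776.3 μs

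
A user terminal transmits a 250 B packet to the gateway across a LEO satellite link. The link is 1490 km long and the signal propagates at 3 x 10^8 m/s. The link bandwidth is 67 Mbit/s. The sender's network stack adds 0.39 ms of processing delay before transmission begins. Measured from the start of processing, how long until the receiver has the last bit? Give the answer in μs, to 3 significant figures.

5390 μs

L = 250 × 8 = 2000 bits.
Transmission delay = L/R = 2000 / 67000000 = 29.8507 μs.
Propagation delay = d/s = 1490000 m / 300000000 m/s = 4966.67 μs.
Plus processing delay 0.39 ms = 390 μs.
Total = 5390 μs.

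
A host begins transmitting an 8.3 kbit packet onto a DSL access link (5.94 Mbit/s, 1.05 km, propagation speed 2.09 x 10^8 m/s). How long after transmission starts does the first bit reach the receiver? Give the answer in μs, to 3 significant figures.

5.02 μs

First bit experiences only propagation delay: d/s = 1050/209000000 = 5.02 μs.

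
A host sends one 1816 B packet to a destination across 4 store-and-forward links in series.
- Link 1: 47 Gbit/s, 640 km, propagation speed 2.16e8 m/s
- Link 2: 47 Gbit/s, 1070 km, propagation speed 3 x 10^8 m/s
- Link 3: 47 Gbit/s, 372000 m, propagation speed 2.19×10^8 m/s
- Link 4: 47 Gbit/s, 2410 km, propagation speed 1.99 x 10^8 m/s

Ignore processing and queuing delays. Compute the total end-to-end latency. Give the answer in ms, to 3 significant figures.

20.3 ms

L = 1816 × 8 = 14528 bits.
Transmission delay per hop = L/R = 14528/47000000000 = 0.000309106 ms; 4 hops → 0.00123643 ms.
Propagation delays (d/s per hop): 2.96296, 3.56667, 1.69863, 12.1106 ms; sum = 20.3388 ms.
End-to-end = 20.3 ms.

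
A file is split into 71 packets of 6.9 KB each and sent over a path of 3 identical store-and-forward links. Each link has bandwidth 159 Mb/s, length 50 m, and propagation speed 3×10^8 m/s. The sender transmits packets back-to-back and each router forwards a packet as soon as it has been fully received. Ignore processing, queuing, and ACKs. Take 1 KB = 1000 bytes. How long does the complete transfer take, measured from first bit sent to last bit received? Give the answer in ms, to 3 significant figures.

Per-hop transmission t_tx = L/R = 55200/159000000 = 0.34717 ms.
Per-hop propagation t_prop = 50/300000000 = 0.000166667 ms.
Pipeline fill: first packet needs 3·t_tx to clear all hops; remaining 70 packets each add one t_tx.
Total = (3+71-1)·t_tx + 3·t_prop = 73·0.34717 + 3·0.000166667 = 25.3 ms.

25.3 ms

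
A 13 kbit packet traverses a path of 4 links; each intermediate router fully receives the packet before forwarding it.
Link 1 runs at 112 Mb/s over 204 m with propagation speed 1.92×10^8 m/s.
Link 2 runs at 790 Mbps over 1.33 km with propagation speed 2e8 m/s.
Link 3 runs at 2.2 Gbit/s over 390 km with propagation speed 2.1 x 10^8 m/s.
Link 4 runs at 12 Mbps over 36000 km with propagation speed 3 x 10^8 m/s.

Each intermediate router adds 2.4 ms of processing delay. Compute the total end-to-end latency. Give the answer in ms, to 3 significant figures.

130 ms

L = 13000 bits.
Transmission delays (L/R per hop): 0.116071, 0.0164557, 0.00590909, 1.08333 ms; sum = 1.22177 ms.
Propagation delays (d/s per hop): 0.0010625, 0.00665, 1.85714, 120 ms; sum = 121.865 ms.
Processing at 3 router(s): 3 × 2.4 ms = 7.2 ms.
End-to-end = 130 ms.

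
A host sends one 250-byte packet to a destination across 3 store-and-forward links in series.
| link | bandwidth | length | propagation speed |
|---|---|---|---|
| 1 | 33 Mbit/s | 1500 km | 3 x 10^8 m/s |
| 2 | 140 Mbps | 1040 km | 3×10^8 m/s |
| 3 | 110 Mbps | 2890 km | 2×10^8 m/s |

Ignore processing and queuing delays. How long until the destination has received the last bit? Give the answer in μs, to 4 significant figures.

L = 250 × 8 = 2000 bits.
Transmission delays (L/R per hop): 60.6061, 14.2857, 18.1818 μs; sum = 93.0736 μs.
Propagation delays (d/s per hop): 5000, 3466.67, 14450 μs; sum = 22916.7 μs.
End-to-end = 23010 μs.

23010 μs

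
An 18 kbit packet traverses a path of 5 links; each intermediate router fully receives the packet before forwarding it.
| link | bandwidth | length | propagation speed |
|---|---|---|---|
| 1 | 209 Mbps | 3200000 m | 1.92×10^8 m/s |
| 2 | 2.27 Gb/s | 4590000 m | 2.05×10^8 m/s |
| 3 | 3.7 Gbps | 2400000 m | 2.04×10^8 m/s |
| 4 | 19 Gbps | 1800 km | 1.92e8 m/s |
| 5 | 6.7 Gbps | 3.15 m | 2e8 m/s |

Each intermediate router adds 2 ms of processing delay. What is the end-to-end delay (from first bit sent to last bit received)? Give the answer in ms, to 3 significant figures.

L = 18000 bits.
Transmission delays (L/R per hop): 0.0861244, 0.00792952, 0.00486486, 0.000947368, 0.00268657 ms; sum = 0.102553 ms.
Propagation delays (d/s per hop): 16.6667, 22.3902, 11.7647, 9.375, 1.575e-05 ms; sum = 60.1966 ms.
Processing at 4 router(s): 4 × 2 ms = 8 ms.
End-to-end = 68.3 ms.

68.3 ms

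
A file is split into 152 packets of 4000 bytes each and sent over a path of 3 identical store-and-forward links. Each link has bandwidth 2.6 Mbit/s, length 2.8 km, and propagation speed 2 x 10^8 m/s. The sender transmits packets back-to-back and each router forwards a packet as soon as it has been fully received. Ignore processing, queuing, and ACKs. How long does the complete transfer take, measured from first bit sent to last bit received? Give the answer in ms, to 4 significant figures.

Per-hop transmission t_tx = L/R = 32000/2600000 = 12.3077 ms.
Per-hop propagation t_prop = 2800/200000000 = 0.014 ms.
Pipeline fill: first packet needs 3·t_tx to clear all hops; remaining 151 packets each add one t_tx.
Total = (3+152-1)·t_tx + 3·t_prop = 154·12.3077 + 3·0.014 = 1895 ms.

1895 ms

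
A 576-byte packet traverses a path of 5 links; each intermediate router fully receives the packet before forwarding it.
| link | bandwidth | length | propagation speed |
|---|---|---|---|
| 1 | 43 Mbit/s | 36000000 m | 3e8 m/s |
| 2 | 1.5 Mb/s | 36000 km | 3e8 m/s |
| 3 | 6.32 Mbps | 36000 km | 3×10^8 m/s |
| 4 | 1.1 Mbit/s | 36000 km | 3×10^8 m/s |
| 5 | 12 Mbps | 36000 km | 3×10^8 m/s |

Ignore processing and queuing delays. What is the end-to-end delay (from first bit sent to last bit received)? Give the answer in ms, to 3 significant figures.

608 ms

L = 576 × 8 = 4608 bits.
Transmission delays (L/R per hop): 0.107163, 3.072, 0.729114, 4.18909, 0.384 ms; sum = 8.48137 ms.
Propagation delays (d/s per hop): 120, 120, 120, 120, 120 ms; sum = 600 ms.
End-to-end = 608 ms.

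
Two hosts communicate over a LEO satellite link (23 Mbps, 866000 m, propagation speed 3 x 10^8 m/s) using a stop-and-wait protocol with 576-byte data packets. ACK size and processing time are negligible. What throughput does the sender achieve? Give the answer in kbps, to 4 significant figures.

t_tx = L/R = 4608/23000000 = 0.000200348 s.
t_prop = 866000/300000000 = 0.00288667 s; RTT = 0.00577333 s.
Cycle = t_tx + RTT = 0.00597368 s.
Throughput = L / cycle = 4608 / 0.00597368 = 771.4 kbps.

771.4 kbps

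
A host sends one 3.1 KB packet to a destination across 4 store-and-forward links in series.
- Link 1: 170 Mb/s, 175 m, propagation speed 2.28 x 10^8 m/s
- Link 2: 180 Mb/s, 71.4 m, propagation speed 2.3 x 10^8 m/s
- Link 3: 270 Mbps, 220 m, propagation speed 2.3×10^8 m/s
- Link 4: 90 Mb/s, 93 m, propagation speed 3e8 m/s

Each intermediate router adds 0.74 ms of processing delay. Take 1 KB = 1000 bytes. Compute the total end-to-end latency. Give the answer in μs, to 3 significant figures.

2870 μs

L = 24800 bits.
Transmission delays (L/R per hop): 145.882, 137.778, 91.8519, 275.556 μs; sum = 651.068 μs.
Propagation delays (d/s per hop): 0.767544, 0.310435, 0.956522, 0.31 μs; sum = 2.3445 μs.
Processing at 3 router(s): 3 × 0.74 ms = 2220 μs.
End-to-end = 2870 μs.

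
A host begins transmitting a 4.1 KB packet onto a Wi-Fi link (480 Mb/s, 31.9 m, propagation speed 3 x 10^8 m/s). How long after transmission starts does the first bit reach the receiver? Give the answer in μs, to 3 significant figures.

0.106 μs

First bit experiences only propagation delay: d/s = 31.9/300000000 = 0.106 μs.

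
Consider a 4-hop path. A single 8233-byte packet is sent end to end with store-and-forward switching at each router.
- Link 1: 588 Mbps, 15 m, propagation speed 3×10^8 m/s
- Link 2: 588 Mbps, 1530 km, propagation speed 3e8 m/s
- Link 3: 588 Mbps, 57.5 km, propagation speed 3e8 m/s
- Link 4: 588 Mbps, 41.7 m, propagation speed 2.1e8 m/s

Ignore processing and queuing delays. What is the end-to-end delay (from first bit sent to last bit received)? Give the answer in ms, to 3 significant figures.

5.74 ms

L = 8233 × 8 = 65864 bits.
Transmission delay per hop = L/R = 65864/588000000 = 0.112014 ms; 4 hops → 0.448054 ms.
Propagation delays (d/s per hop): 5e-05, 5.1, 0.191667, 0.000198571 ms; sum = 5.29192 ms.
End-to-end = 5.74 ms.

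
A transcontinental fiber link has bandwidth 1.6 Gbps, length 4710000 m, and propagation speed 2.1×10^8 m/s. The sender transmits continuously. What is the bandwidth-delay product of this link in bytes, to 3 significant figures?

Propagation delay = 4710000 / 210000000 = 0.0224286 s.
BDP = R × t_prop = 1600000000 × 0.0224286 = 35885700 bits.
In bytes: 35885700/8 = 4490000 bytes.

4490000 bytes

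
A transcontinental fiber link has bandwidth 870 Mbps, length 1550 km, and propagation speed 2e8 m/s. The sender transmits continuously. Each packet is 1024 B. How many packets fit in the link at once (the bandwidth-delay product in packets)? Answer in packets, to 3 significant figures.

823 packets

Propagation delay = 1550000 / 200000000 = 0.00775 s.
BDP = R × t_prop = 870000000 × 0.00775 = 6742500 bits.
In packets of 8192 bits: 823 packets.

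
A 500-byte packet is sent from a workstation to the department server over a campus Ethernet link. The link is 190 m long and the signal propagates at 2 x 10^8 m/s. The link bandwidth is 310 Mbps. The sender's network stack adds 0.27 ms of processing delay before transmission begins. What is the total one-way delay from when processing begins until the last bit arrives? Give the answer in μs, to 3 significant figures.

L = 500 × 8 = 4000 bits.
Transmission delay = L/R = 4000 / 310000000 = 12.9032 μs.
Propagation delay = d/s = 190 m / 200000000 m/s = 0.95 μs.
Plus processing delay 0.27 ms = 270 μs.
Total = 284 μs.

284 μs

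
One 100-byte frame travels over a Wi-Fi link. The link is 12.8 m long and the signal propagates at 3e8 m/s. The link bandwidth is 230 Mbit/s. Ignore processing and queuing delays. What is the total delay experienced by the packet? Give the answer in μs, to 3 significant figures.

3.52 μs

L = 100 × 8 = 800 bits.
Transmission delay = L/R = 800 / 230000000 = 3.47826 μs.
Propagation delay = d/s = 12.8 m / 300000000 m/s = 0.0426667 μs.
Total = 3.52 μs.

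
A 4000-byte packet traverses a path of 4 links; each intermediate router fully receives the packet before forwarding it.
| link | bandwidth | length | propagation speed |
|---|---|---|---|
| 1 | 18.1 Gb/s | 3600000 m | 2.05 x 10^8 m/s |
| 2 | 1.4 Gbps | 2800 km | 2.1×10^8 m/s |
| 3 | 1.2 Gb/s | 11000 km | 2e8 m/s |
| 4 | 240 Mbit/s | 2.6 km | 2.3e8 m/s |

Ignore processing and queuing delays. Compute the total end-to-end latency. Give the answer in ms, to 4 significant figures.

L = 4000 × 8 = 32000 bits.
Transmission delays (L/R per hop): 0.00176796, 0.0228571, 0.0266667, 0.133333 ms; sum = 0.184625 ms.
Propagation delays (d/s per hop): 17.561, 13.3333, 55, 0.0113043 ms; sum = 85.9056 ms.
End-to-end = 86.09 ms.

86.09 ms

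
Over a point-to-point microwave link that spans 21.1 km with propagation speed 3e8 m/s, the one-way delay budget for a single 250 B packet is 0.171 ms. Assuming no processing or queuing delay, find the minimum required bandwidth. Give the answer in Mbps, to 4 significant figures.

L = 2000 bits.
Propagation delay = 21100 / 300000000 = 0.0703333 ms.
Transmission budget = 0.171 − 0.0703333 = 0.100667 ms.
R ≥ L / t_tx = 2000 bits / 0.000100667 s = 19.87 Mbps.

19.87 Mbps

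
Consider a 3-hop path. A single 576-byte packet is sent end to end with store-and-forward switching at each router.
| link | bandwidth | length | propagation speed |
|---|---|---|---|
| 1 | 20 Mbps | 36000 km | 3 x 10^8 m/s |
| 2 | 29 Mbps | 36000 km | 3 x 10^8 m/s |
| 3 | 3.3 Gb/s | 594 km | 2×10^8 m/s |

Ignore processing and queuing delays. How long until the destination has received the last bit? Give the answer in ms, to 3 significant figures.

243 ms

L = 576 × 8 = 4608 bits.
Transmission delays (L/R per hop): 0.2304, 0.158897, 0.00139636 ms; sum = 0.390693 ms.
Propagation delays (d/s per hop): 120, 120, 2.97 ms; sum = 242.97 ms.
End-to-end = 243 ms.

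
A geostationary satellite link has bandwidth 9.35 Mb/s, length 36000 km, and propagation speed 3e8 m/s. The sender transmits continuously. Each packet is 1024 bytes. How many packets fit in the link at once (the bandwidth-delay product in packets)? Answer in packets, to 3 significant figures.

Propagation delay = 36000000 / 300000000 = 0.12 s.
BDP = R × t_prop = 9350000 × 0.12 = 1122000 bits.
In packets of 8192 bits: 137 packets.

137 packets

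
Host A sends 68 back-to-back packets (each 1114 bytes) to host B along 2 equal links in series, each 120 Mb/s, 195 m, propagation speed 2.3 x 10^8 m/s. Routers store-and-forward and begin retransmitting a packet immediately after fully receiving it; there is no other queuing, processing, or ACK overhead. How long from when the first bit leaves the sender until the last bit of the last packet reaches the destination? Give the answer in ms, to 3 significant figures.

5.13 ms

Per-hop transmission t_tx = L/R = 8912/120000000 = 0.0742667 ms.
Per-hop propagation t_prop = 195/2.3e+08 = 0.000847826 ms.
Pipeline fill: first packet needs 2·t_tx to clear all hops; remaining 67 packets each add one t_tx.
Total = (2+68-1)·t_tx + 2·t_prop = 69·0.0742667 + 2·0.000847826 = 5.13 ms.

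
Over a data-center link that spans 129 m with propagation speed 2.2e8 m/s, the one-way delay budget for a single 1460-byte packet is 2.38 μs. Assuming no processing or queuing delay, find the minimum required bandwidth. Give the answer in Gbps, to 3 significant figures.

6.51 Gbps

L = 11680 bits.
Propagation delay = 129 / 2.2e+08 = 0.586364 μs.
Transmission budget = 2.38 − 0.586364 = 1.79364 μs.
R ≥ L / t_tx = 11680 bits / 1.79364e-06 s = 6.51 Gbps.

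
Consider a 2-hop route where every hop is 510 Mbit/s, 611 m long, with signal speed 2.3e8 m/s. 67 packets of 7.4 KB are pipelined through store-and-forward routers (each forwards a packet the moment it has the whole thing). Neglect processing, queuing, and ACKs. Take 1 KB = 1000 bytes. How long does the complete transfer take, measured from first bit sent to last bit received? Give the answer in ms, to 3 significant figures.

7.90 ms

Per-hop transmission t_tx = L/R = 59200/510000000 = 0.116078 ms.
Per-hop propagation t_prop = 611/2.3e+08 = 0.00265652 ms.
Pipeline fill: first packet needs 2·t_tx to clear all hops; remaining 66 packets each add one t_tx.
Total = (2+67-1)·t_tx + 2·t_prop = 68·0.116078 + 2·0.00265652 = 7.90 ms.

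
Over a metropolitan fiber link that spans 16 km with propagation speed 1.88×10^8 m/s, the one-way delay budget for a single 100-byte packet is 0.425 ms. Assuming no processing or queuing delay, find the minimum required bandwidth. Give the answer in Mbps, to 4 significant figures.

2.354 Mbps

L = 800 bits.
Propagation delay = 16000 / 188000000 = 0.0851064 ms.
Transmission budget = 0.425 − 0.0851064 = 0.339894 ms.
R ≥ L / t_tx = 800 bits / 0.000339894 s = 2.354 Mbps.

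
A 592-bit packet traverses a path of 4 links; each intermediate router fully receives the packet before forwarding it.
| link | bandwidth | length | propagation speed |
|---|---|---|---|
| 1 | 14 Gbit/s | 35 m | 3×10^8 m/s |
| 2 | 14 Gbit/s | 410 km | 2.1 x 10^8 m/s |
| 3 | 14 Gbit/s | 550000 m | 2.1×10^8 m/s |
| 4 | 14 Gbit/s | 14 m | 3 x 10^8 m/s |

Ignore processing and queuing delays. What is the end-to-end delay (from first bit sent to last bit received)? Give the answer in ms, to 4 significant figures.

4.572 ms

Transmission delay per hop = L/R = 592/14000000000 = 4.22857e-05 ms; 4 hops → 0.000169143 ms.
Propagation delays (d/s per hop): 0.000116667, 1.95238, 2.61905, 4.66667e-05 ms; sum = 4.57159 ms.
End-to-end = 4.572 ms.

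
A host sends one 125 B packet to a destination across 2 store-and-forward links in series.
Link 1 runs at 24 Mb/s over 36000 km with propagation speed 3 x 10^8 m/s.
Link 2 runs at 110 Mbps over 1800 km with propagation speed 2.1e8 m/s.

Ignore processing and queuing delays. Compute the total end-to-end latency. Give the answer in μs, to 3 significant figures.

L = 125 × 8 = 1000 bits.
Transmission delays (L/R per hop): 41.6667, 9.09091 μs; sum = 50.7576 μs.
Propagation delays (d/s per hop): 120000, 8571.43 μs; sum = 128571 μs.
End-to-end = 129000 μs.

129000 μs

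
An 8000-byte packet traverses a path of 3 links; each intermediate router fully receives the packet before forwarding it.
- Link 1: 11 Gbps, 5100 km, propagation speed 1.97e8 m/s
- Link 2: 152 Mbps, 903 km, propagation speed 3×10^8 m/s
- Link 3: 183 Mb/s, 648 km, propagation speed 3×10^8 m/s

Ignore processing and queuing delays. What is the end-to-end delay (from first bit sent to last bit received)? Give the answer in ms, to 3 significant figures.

L = 8000 × 8 = 64000 bits.
Transmission delays (L/R per hop): 0.00581818, 0.421053, 0.349727 ms; sum = 0.776598 ms.
Propagation delays (d/s per hop): 25.8883, 3.01, 2.16 ms; sum = 31.0583 ms.
End-to-end = 31.8 ms.

31.8 ms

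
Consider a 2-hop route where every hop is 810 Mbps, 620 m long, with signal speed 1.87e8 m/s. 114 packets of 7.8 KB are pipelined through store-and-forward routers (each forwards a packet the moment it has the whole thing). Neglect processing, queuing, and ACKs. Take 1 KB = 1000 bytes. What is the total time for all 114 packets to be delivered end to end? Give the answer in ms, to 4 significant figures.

8.866 ms

Per-hop transmission t_tx = L/R = 62400/810000000 = 0.077037 ms.
Per-hop propagation t_prop = 620/187000000 = 0.00331551 ms.
Pipeline fill: first packet needs 2·t_tx to clear all hops; remaining 113 packets each add one t_tx.
Total = (2+114-1)·t_tx + 2·t_prop = 115·0.077037 + 2·0.00331551 = 8.866 ms.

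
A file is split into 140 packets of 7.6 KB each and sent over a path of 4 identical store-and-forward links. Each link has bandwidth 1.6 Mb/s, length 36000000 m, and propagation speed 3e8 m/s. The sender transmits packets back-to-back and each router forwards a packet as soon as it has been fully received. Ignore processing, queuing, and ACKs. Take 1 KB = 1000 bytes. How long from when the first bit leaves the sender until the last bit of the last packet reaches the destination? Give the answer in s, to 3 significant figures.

5.91 s

Per-hop transmission t_tx = L/R = 60800/1600000 = 0.038 s.
Per-hop propagation t_prop = 36000000/300000000 = 0.12 s.
Pipeline fill: first packet needs 4·t_tx to clear all hops; remaining 139 packets each add one t_tx.
Total = (4+140-1)·t_tx + 4·t_prop = 143·0.038 + 4·0.12 = 5.91 s.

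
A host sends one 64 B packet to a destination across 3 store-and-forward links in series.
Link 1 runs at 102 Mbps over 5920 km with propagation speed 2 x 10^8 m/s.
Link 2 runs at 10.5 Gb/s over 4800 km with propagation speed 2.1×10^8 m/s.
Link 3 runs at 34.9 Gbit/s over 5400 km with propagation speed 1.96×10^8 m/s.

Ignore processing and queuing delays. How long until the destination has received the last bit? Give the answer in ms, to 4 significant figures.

80.01 ms

L = 64 × 8 = 512 bits.
Transmission delays (L/R per hop): 0.00501961, 4.87619e-05, 1.46705e-05 ms; sum = 0.00508304 ms.
Propagation delays (d/s per hop): 29.6, 22.8571, 27.551 ms; sum = 80.0082 ms.
End-to-end = 80.01 ms.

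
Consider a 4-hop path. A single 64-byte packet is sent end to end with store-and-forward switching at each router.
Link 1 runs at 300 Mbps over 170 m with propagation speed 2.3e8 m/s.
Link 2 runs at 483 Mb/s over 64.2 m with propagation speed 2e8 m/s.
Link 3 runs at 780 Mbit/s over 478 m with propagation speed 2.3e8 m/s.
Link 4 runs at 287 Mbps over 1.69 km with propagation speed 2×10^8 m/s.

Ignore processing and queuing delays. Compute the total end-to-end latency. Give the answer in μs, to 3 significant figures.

L = 64 × 8 = 512 bits.
Transmission delays (L/R per hop): 1.70667, 1.06004, 0.65641, 1.78397 μs; sum = 5.20709 μs.
Propagation delays (d/s per hop): 0.73913, 0.321, 2.07826, 8.45 μs; sum = 11.5884 μs.
End-to-end = 16.8 μs.

16.8 μs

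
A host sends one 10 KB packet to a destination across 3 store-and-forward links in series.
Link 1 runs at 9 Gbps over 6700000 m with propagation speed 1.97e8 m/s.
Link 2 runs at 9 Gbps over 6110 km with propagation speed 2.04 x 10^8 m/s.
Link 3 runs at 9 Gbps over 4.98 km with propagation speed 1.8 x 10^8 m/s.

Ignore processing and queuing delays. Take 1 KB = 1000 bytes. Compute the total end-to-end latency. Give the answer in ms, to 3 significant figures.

64.0 ms

L = 80000 bits.
Transmission delay per hop = L/R = 80000/9000000000 = 0.00888889 ms; 3 hops → 0.0266667 ms.
Propagation delays (d/s per hop): 34.0102, 29.951, 0.0276667 ms; sum = 63.9888 ms.
End-to-end = 64.0 ms.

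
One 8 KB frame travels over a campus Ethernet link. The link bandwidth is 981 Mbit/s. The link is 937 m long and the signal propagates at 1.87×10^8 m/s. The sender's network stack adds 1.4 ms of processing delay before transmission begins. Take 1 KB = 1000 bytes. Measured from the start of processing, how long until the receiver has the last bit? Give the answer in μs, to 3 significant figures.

L = 64000 bits.
Transmission delay = L/R = 64000 / 981000000 = 65.2396 μs.
Propagation delay = d/s = 937 m / 187000000 m/s = 5.0107 μs.
Plus processing delay 1.4 ms = 1400 μs.
Total = 1470 μs.

1470 μs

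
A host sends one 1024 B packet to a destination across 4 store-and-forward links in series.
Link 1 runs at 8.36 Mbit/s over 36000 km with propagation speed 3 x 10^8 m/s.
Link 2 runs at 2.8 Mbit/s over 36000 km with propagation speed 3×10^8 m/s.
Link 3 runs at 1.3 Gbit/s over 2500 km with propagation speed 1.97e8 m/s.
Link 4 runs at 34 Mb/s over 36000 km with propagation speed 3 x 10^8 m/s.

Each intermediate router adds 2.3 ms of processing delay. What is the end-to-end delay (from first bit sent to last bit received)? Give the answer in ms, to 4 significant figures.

L = 1024 × 8 = 8192 bits.
Transmission delays (L/R per hop): 0.979904, 2.92571, 0.00630154, 0.240941 ms; sum = 4.15286 ms.
Propagation delays (d/s per hop): 120, 120, 12.6904, 120 ms; sum = 372.69 ms.
Processing at 3 router(s): 3 × 2.3 ms = 6.9 ms.
End-to-end = 383.7 ms.

383.7 ms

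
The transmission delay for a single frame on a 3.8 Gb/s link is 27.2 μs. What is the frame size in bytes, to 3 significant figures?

L = R × t_tx = 3800000000 b/s × 2.72e-05 s = 103360 bits.
In bytes: 103360 / 8 = 12900 bytes.

12900 bytes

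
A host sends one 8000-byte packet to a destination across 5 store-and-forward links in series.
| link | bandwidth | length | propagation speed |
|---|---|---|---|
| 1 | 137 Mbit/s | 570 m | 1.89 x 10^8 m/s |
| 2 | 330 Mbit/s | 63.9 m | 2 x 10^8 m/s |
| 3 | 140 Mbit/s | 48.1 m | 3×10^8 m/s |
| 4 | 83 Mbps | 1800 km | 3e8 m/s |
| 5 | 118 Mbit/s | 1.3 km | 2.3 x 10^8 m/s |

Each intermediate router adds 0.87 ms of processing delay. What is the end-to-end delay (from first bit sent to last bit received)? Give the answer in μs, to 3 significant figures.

L = 8000 × 8 = 64000 bits.
Transmission delays (L/R per hop): 467.153, 193.939, 457.143, 771.084, 542.373 μs; sum = 2431.69 μs.
Propagation delays (d/s per hop): 3.01587, 0.3195, 0.160333, 6000, 5.65217 μs; sum = 6009.15 μs.
Processing at 4 router(s): 4 × 0.87 ms = 3480 μs.
End-to-end = 11900 μs.

11900 μs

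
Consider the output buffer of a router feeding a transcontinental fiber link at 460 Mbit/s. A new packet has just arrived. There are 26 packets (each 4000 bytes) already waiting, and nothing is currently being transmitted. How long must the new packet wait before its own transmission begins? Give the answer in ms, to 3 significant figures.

1.81 ms

Each queued packet: L/R = 32000/460000000 = 0.0695652 ms.
26 queued → 1.8087 ms.
Queuing delay = 1.81 ms.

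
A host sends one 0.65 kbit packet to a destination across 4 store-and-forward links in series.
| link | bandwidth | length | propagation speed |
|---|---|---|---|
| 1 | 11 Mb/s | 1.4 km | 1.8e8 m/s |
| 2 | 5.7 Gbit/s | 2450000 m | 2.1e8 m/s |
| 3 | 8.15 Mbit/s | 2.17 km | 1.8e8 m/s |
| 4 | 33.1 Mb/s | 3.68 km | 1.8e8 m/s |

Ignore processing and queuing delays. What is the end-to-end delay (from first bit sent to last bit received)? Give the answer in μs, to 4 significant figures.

11870 μs

L = 650 bits.
Transmission delays (L/R per hop): 59.0909, 0.114035, 79.7546, 19.6375 μs; sum = 158.597 μs.
Propagation delays (d/s per hop): 7.77778, 11666.7, 12.0556, 20.4444 μs; sum = 11706.9 μs.
End-to-end = 11870 μs.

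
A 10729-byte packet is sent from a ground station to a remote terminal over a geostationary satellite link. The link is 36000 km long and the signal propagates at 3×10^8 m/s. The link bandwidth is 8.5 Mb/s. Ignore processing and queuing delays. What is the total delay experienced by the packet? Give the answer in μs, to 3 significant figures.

130000 μs

L = 10729 × 8 = 85832 bits.
Transmission delay = L/R = 85832 / 8500000 = 10097.9 μs.
Propagation delay = d/s = 36000000 m / 300000000 m/s = 120000 μs.
Total = 130000 μs.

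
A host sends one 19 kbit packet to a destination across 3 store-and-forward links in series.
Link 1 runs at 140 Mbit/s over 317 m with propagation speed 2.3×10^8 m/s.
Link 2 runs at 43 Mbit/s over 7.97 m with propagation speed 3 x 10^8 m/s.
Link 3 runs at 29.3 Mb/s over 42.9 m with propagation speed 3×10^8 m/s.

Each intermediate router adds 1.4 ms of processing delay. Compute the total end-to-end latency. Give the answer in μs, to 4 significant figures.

L = 19000 bits.
Transmission delays (L/R per hop): 135.714, 441.86, 648.464 μs; sum = 1226.04 μs.
Propagation delays (d/s per hop): 1.37826, 0.0265667, 0.143 μs; sum = 1.54783 μs.
Processing at 2 router(s): 2 × 1.4 ms = 2800 μs.
End-to-end = 4028 μs.

4028 μs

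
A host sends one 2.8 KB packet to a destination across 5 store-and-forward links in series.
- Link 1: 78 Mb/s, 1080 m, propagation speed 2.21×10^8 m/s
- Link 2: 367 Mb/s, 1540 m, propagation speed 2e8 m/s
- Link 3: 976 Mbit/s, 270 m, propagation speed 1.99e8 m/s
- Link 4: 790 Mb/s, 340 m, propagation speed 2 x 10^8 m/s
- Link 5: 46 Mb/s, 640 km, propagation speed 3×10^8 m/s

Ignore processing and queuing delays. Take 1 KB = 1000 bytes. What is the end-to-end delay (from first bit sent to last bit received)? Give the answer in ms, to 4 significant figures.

3.035 ms

L = 22400 bits.
Transmission delays (L/R per hop): 0.287179, 0.0610354, 0.0229508, 0.0283544, 0.486957 ms; sum = 0.886477 ms.
Propagation delays (d/s per hop): 0.00488688, 0.0077, 0.00135678, 0.0017, 2.13333 ms; sum = 2.14898 ms.
End-to-end = 3.035 ms.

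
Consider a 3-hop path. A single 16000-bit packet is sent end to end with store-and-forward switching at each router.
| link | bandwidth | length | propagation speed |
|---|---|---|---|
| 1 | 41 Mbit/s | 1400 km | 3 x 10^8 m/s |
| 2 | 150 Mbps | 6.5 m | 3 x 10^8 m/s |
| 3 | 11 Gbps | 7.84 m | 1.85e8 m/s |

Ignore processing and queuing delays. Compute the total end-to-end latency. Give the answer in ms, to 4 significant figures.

Transmission delays (L/R per hop): 0.390244, 0.106667, 0.00145455 ms; sum = 0.498365 ms.
Propagation delays (d/s per hop): 4.66667, 2.16667e-05, 4.23784e-05 ms; sum = 4.66673 ms.
End-to-end = 5.165 ms.

5.165 ms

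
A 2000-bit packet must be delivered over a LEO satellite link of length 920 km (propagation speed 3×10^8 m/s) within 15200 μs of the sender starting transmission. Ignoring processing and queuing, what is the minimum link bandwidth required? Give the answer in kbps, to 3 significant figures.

165 kbps

Propagation delay = 920000 / 300000000 = 3066.67 μs.
Transmission budget = 15200 − 3066.67 = 12133.3 μs.
R ≥ L / t_tx = 2000 bits / 0.0121333 s = 165 kbps.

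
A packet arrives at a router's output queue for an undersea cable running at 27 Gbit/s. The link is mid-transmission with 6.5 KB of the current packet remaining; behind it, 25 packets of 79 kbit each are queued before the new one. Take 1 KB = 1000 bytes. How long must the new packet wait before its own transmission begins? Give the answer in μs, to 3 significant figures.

75.1 μs

Each queued packet: L/R = 79000/27000000000 = 2.92593 μs.
25 queued → 73.1481 μs.
Plus remaining 52000 bits of current packet: 1.92593 μs.
Queuing delay = 75.1 μs.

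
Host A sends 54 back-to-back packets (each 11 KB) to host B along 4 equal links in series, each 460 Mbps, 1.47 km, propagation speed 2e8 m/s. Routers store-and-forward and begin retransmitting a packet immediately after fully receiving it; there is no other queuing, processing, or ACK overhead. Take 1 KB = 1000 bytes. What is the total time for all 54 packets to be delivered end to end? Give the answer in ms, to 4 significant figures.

10.93 ms

Per-hop transmission t_tx = L/R = 88000/460000000 = 0.191304 ms.
Per-hop propagation t_prop = 1470/200000000 = 0.00735 ms.
Pipeline fill: first packet needs 4·t_tx to clear all hops; remaining 53 packets each add one t_tx.
Total = (4+54-1)·t_tx + 4·t_prop = 57·0.191304 + 4·0.00735 = 10.93 ms.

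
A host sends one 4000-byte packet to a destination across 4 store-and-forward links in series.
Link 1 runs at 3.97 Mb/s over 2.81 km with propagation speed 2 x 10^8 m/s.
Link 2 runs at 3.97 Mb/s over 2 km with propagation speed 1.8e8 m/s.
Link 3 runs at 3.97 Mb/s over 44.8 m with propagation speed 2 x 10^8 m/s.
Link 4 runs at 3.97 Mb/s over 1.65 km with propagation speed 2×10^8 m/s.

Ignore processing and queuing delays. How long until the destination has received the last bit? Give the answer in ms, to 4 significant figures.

L = 4000 × 8 = 32000 bits.
Transmission delay per hop = L/R = 32000/3970000 = 8.06045 ms; 4 hops → 32.2418 ms.
Propagation delays (d/s per hop): 0.01405, 0.0111111, 0.000224, 0.00825 ms; sum = 0.0336351 ms.
End-to-end = 32.28 ms.

32.28 ms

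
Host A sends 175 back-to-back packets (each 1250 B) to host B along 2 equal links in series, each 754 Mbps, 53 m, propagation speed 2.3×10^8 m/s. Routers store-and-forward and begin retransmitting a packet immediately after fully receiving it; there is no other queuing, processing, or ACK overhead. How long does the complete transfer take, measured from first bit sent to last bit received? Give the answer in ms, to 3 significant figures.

2.33 ms

Per-hop transmission t_tx = L/R = 10000/754000000 = 0.0132626 ms.
Per-hop propagation t_prop = 53/2.3e+08 = 0.000230435 ms.
Pipeline fill: first packet needs 2·t_tx to clear all hops; remaining 174 packets each add one t_tx.
Total = (2+175-1)·t_tx + 2·t_prop = 176·0.0132626 + 2·0.000230435 = 2.33 ms.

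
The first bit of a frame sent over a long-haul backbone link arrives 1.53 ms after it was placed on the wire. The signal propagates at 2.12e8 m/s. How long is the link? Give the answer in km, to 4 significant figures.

d = s × t_prop = 212000000 × 0.00153 = 324.4 km.

324.4 km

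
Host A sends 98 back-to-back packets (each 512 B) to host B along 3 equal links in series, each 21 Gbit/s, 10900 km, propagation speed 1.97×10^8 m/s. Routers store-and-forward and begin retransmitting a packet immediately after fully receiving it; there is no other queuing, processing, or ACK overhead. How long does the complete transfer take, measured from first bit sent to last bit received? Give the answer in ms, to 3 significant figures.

166 ms

Per-hop transmission t_tx = L/R = 4096/21000000000 = 0.000195048 ms.
Per-hop propagation t_prop = 10900000/197000000 = 55.3299 ms.
Pipeline fill: first packet needs 3·t_tx to clear all hops; remaining 97 packets each add one t_tx.
Total = (3+98-1)·t_tx + 3·t_prop = 100·0.000195048 + 3·55.3299 = 166 ms.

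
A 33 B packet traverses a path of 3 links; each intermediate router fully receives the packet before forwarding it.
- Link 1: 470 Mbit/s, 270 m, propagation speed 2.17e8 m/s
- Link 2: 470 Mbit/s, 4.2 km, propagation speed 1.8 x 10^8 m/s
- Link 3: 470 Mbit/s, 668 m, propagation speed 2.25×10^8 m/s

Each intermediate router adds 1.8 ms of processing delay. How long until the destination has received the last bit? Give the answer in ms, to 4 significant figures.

3.629 ms

L = 33 × 8 = 264 bits.
Transmission delay per hop = L/R = 264/470000000 = 0.000561702 ms; 3 hops → 0.00168511 ms.
Propagation delays (d/s per hop): 0.00124424, 0.0233333, 0.00296889 ms; sum = 0.0275465 ms.
Processing at 2 router(s): 2 × 1.8 ms = 3.6 ms.
End-to-end = 3.629 ms.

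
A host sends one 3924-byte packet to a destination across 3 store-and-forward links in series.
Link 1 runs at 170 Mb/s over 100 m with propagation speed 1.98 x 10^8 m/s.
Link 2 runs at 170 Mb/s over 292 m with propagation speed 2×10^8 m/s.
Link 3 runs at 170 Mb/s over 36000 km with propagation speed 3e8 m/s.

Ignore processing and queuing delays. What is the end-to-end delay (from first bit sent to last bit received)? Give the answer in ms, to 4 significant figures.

120.6 ms

L = 3924 × 8 = 31392 bits.
Transmission delay per hop = L/R = 31392/170000000 = 0.184659 ms; 3 hops → 0.553976 ms.
Propagation delays (d/s per hop): 0.000505051, 0.00146, 120 ms; sum = 120.002 ms.
End-to-end = 120.6 ms.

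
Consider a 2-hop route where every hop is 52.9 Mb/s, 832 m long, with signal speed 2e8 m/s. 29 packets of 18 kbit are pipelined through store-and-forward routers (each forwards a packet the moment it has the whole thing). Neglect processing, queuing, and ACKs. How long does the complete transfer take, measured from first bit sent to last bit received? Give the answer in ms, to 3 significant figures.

10.2 ms

Per-hop transmission t_tx = L/R = 18000/52900000 = 0.340265 ms.
Per-hop propagation t_prop = 832/200000000 = 0.00416 ms.
Pipeline fill: first packet needs 2·t_tx to clear all hops; remaining 28 packets each add one t_tx.
Total = (2+29-1)·t_tx + 2·t_prop = 30·0.340265 + 2·0.00416 = 10.2 ms.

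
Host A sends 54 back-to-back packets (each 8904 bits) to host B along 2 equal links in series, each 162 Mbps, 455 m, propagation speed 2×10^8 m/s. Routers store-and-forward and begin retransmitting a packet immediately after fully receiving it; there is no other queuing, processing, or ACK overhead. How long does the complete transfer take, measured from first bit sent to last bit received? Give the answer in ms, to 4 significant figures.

3.028 ms

Per-hop transmission t_tx = L/R = 8904/162000000 = 0.054963 ms.
Per-hop propagation t_prop = 455/200000000 = 0.002275 ms.
Pipeline fill: first packet needs 2·t_tx to clear all hops; remaining 53 packets each add one t_tx.
Total = (2+54-1)·t_tx + 2·t_prop = 55·0.054963 + 2·0.002275 = 3.028 ms.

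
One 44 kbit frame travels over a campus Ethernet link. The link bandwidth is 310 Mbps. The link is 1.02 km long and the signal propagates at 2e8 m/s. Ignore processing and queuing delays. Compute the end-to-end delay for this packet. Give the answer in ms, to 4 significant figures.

L = 44000 bits.
Transmission delay = L/R = 44000 / 310000000 = 0.141935 ms.
Propagation delay = d/s = 1020 m / 200000000 m/s = 0.0051 ms.
Total = 0.1470 ms.

0.1470 ms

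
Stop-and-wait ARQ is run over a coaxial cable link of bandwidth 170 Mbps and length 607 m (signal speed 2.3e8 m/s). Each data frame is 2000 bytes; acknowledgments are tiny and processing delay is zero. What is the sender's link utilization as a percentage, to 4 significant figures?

94.69 %

t_tx = L/R = 16000/170000000 = 9.41176e-05 s.
t_prop = 607/2.3e+08 = 2.63913e-06 s; RTT = 5.27826e-06 s.
Cycle = t_tx + RTT = 9.93959e-05 s.
Utilization = t_tx / cycle = 9.41176e-05/9.93959e-05 = 94.69 %.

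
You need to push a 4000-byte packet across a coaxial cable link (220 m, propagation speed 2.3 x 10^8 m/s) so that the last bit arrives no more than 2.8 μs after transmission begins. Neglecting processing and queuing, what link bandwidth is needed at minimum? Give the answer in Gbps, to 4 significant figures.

L = 32000 bits.
Propagation delay = 220 / 2.3e+08 = 0.956522 μs.
Transmission budget = 2.8 − 0.956522 = 1.84348 μs.
R ≥ L / t_tx = 32000 bits / 1.84348e-06 s = 17.36 Gbps.

17.36 Gbps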